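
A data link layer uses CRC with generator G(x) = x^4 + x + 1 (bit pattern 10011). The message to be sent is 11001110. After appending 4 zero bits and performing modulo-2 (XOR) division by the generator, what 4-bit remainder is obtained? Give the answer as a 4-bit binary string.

1000

Append 4 zeros: 110011100000. Divide by 10011 (XOR where the leading bit is 1):
  pos 0: 11001 XOR 10011 = 01010
  pos 1: 10101 XOR 10011 = 00110
  pos 3: 11010 XOR 10011 = 01001
  pos 4: 10010 XOR 10011 = 00001
Remainder (last 4 bits) = 1000. This is the CRC / FCS.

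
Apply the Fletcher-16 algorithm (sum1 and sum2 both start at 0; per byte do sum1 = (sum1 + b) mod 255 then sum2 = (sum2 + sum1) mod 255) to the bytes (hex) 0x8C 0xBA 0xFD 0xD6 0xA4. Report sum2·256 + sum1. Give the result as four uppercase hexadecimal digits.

Running sums (mod 255):
  after byte 0 (0x8C): sum1=140, sum2=140
  after byte 1 (0xBA): sum1=71, sum2=211
  after byte 2 (0xFD): sum1=69, sum2=25
  after byte 3 (0xD6): sum1=28, sum2=53
  after byte 4 (0xA4): sum1=192, sum2=245
Checksum = sum2·256 + sum1 = 245·256 + 192 = 62912 = 0xF5C0.

F5C0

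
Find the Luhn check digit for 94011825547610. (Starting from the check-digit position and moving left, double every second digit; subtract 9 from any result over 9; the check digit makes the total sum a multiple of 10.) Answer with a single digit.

Partial digits right→left: 0 1 6 7 4 5 5 2 8 1 1 0 4 9
Double every second digit counting from the check-digit position (so the 1st, 3rd, 5th, ... of the partial from the right).
  doubled (with −9 where >9): 0 3 8 1 7 2 8 → sum 29
  kept as-is: 1 7 5 2 1 0 9 → sum 25
Total = 29 + 25 = 54.
Check digit = (10 − (54 mod 10)) mod 10 = 6.

6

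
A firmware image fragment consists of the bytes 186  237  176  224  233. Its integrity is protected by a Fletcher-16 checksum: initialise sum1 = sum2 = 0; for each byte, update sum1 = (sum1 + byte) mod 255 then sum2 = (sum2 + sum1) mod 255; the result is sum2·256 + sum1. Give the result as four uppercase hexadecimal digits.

1B24

Running sums (mod 255):
  after byte 0 (186): sum1=186, sum2=186
  after byte 1 (237): sum1=168, sum2=99
  after byte 2 (176): sum1=89, sum2=188
  after byte 3 (224): sum1=58, sum2=246
  after byte 4 (233): sum1=36, sum2=27
Checksum = sum2·256 + sum1 = 27·256 + 36 = 6948 = 0x1B24.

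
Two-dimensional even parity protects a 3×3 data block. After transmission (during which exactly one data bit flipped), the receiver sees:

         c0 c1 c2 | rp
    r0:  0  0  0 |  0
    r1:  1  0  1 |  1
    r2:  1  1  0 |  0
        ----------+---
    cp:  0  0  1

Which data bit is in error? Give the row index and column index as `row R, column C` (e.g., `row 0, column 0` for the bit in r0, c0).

Recompute each row's even parity and compare to rp:
  r0: data parity 0, sent rp 0 → ok
  r1: data parity 0, sent rp 1 → mismatch
  r2: data parity 0, sent rp 0 → ok
Recompute each column's even parity and compare to cp:
  c0: data parity 0, sent cp 0 → ok
  c1: data parity 1, sent cp 0 → mismatch
  c2: data parity 1, sent cp 1 → ok
Exactly one row (r1) and one column (c1) fail → the flipped bit is at their intersection.

row 1, column 1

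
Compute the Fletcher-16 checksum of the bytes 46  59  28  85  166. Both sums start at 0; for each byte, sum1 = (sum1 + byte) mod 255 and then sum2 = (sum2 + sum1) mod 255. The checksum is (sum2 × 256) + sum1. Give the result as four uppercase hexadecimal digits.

7981

Running sums (mod 255):
  after byte 0 (46): sum1=46, sum2=46
  after byte 1 (59): sum1=105, sum2=151
  after byte 2 (28): sum1=133, sum2=29
  after byte 3 (85): sum1=218, sum2=247
  after byte 4 (166): sum1=129, sum2=121
Checksum = sum2·256 + sum1 = 121·256 + 129 = 31105 = 0x7981.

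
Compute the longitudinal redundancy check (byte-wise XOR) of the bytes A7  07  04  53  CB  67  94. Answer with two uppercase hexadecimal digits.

CF

XOR the bytes together:
  start with 0xA7
  0xA7 ⊕ 0x07 = 0xA0
  0xA0 ⊕ 0x04 = 0xA4
  0xA4 ⊕ 0x53 = 0xF7
  0xF7 ⊕ 0xCB = 0x3C
  0x3C ⊕ 0x67 = 0x5B
  0x5B ⊕ 0x94 = 0xCF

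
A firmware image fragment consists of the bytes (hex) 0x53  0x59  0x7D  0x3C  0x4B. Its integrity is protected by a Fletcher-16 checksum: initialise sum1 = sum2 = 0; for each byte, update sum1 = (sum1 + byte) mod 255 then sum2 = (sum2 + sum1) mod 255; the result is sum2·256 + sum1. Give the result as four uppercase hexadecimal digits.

Running sums (mod 255):
  after byte 0 (0x53): sum1=83, sum2=83
  after byte 1 (0x59): sum1=172, sum2=0
  after byte 2 (0x7D): sum1=42, sum2=42
  after byte 3 (0x3C): sum1=102, sum2=144
  after byte 4 (0x4B): sum1=177, sum2=66
Checksum = sum2·256 + sum1 = 66·256 + 177 = 17073 = 0x42B1.

42B1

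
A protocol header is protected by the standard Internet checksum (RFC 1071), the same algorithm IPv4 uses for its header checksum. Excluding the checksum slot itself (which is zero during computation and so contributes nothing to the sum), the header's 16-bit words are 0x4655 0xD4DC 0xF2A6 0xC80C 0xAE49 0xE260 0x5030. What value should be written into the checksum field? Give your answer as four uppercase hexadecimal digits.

One's-complement addition (fold any carry out of bit 15 back into bit 0):
  0x4655 + 0xD4DC = 0x11B31 → wrap carry → 0x1B32
  0x1B32 + 0xF2A6 = 0x10DD8 → wrap carry → 0x0DD9
  0x0DD9 + 0xC80C = 0x0D5E5
  0xD5E5 + 0xAE49 = 0x1842E → wrap carry → 0x842F
  0x842F + 0xE260 = 0x1668F → wrap carry → 0x6690
  0x6690 + 0x5030 = 0x0B6C0
One's-complement sum = 0xB6C0.
Checksum = ~0xB6C0 & 0xFFFF = 0x493F.

493F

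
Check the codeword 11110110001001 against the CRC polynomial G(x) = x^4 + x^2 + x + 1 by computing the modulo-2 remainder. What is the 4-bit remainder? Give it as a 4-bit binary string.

0000

Modulo-2 division of 11110110001001 by 10111:
  pos 0: 11110 XOR 10111 = 01001
  pos 1: 10011 XOR 10111 = 00100
  pos 3: 10010 XOR 10111 = 00101
  pos 5: 10100 XOR 10111 = 00011
  pos 8: 11100 XOR 10111 = 01011
  pos 9: 10111 XOR 10111 = 00000
Remainder = 0000 (zero — the frame passes the CRC check).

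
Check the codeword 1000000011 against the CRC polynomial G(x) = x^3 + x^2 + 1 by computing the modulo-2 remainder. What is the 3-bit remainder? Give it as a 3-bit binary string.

Modulo-2 division of 1000000011 by 1101:
  pos 0: 1000 XOR 1101 = 0101
  pos 1: 1010 XOR 1101 = 0111
  pos 2: 1110 XOR 1101 = 0011
  pos 4: 1100 XOR 1101 = 0001
Remainder = 111 (nonzero — an error is detected).

111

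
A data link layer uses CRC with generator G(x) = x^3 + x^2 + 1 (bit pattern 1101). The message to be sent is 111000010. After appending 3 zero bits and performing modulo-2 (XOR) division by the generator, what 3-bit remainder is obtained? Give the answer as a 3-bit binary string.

Append 3 zeros: 111000010000. Divide by 1101 (XOR where the leading bit is 1):
  pos 0: 1110 XOR 1101 = 0011
  pos 2: 1100 XOR 1101 = 0001
  pos 5: 1010 XOR 1101 = 0111
  pos 6: 1110 XOR 1101 = 0011
  pos 8: 1100 XOR 1101 = 0001
Remainder (last 3 bits) = 001. This is the CRC / FCS.

001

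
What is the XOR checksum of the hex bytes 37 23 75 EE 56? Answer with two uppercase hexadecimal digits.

XOR the bytes together:
  start with 0x37
  0x37 ⊕ 0x23 = 0x14
  0x14 ⊕ 0x75 = 0x61
  0x61 ⊕ 0xEE = 0x8F
  0x8F ⊕ 0x56 = 0xD9

D9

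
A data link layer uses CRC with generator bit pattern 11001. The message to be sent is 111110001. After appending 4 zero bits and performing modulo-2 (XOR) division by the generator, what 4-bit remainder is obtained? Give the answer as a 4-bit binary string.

0110

Append 4 zeros: 1111100010000. Divide by 11001 (XOR where the leading bit is 1):
  pos 0: 11111 XOR 11001 = 00110
  pos 2: 11000 XOR 11001 = 00001
  pos 6: 10100 XOR 11001 = 01101
  pos 7: 11010 XOR 11001 = 00011
Remainder (last 4 bits) = 0110. This is the CRC / FCS.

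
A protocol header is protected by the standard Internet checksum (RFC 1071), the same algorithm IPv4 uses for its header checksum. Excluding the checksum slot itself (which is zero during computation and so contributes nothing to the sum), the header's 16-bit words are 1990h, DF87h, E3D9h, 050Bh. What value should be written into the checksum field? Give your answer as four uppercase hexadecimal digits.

1E03

One's-complement addition (fold any carry out of bit 15 back into bit 0):
  0x1990 + 0xDF87 = 0x0F917
  0xF917 + 0xE3D9 = 0x1DCF0 → wrap carry → 0xDCF1
  0xDCF1 + 0x050B = 0x0E1FC
One's-complement sum = 0xE1FC.
Checksum = ~0xE1FC & 0xFFFF = 0x1E03.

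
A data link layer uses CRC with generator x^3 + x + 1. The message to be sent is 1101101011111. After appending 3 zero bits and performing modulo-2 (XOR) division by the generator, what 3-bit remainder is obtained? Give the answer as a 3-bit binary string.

000

Append 3 zeros: 1101101011111000. Divide by 1011 (XOR where the leading bit is 1):
  pos 0: 1101 XOR 1011 = 0110
  pos 1: 1101 XOR 1011 = 0110
  pos 2: 1100 XOR 1011 = 0111
  pos 3: 1111 XOR 1011 = 0100
  pos 4: 1000 XOR 1011 = 0011
  pos 6: 1111 XOR 1011 = 0100
  pos 7: 1001 XOR 1011 = 0010
  pos 9: 1011 XOR 1011 = 0000
Remainder (last 3 bits) = 000. This is the CRC / FCS.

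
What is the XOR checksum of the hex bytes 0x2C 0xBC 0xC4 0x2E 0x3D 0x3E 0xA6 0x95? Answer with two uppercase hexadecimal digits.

XOR the bytes together:
  start with 0x2C
  0x2C ⊕ 0xBC = 0x90
  0x90 ⊕ 0xC4 = 0x54
  0x54 ⊕ 0x2E = 0x7A
  0x7A ⊕ 0x3D = 0x47
  0x47 ⊕ 0x3E = 0x79
  0x79 ⊕ 0xA6 = 0xDF
  0xDF ⊕ 0x95 = 0x4A

4A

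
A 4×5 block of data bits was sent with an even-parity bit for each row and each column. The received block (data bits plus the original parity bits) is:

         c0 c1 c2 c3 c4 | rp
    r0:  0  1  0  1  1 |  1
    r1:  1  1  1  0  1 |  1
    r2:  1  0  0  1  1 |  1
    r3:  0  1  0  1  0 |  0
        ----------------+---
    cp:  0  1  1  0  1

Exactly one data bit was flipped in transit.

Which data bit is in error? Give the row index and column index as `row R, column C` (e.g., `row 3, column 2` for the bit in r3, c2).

row 1, column 3

Recompute each row's even parity and compare to rp:
  r0: data parity 1, sent rp 1 → ok
  r1: data parity 0, sent rp 1 → mismatch
  r2: data parity 1, sent rp 1 → ok
  r3: data parity 0, sent rp 0 → ok
Recompute each column's even parity and compare to cp:
  c0: data parity 0, sent cp 0 → ok
  c1: data parity 1, sent cp 1 → ok
  c2: data parity 1, sent cp 1 → ok
  c3: data parity 1, sent cp 0 → mismatch
  c4: data parity 1, sent cp 1 → ok
Exactly one row (r1) and one column (c3) fail → the flipped bit is at their intersection.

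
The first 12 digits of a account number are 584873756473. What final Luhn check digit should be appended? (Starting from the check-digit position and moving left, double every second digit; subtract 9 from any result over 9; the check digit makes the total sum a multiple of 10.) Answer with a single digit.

Partial digits right→left: 3 7 4 6 5 7 3 7 8 4 8 5
Double every second digit counting from the check-digit position (so the 1st, 3rd, 5th, ... of the partial from the right).
  doubled (with −9 where >9): 6 8 1 6 7 7 → sum 35
  kept as-is: 7 6 7 7 4 5 → sum 36
Total = 35 + 36 = 71.
Check digit = (10 − (71 mod 10)) mod 10 = 9.

9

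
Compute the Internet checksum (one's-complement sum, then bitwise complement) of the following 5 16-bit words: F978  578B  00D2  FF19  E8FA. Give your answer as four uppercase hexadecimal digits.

C614

One's-complement addition (fold any carry out of bit 15 back into bit 0):
  0xF978 + 0x578B = 0x15103 → wrap carry → 0x5104
  0x5104 + 0x00D2 = 0x051D6
  0x51D6 + 0xFF19 = 0x150EF → wrap carry → 0x50F0
  0x50F0 + 0xE8FA = 0x139EA → wrap carry → 0x39EB
One's-complement sum = 0x39EB.
Checksum = ~0x39EB & 0xFFFF = 0xC614.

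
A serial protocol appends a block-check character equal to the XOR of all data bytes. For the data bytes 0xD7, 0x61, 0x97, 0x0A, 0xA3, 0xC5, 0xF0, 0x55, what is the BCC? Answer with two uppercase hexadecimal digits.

XOR the bytes together:
  start with 0xD7
  0xD7 ⊕ 0x61 = 0xB6
  0xB6 ⊕ 0x97 = 0x21
  0x21 ⊕ 0x0A = 0x2B
  0x2B ⊕ 0xA3 = 0x88
  0x88 ⊕ 0xC5 = 0x4D
  0x4D ⊕ 0xF0 = 0xBD
  0xBD ⊕ 0x55 = 0xE8

E8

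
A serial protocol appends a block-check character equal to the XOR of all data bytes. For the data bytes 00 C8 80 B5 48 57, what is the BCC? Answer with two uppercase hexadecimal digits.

XOR the bytes together:
  start with 0x00
  0x00 ⊕ 0xC8 = 0xC8
  0xC8 ⊕ 0x80 = 0x48
  0x48 ⊕ 0xB5 = 0xFD
  0xFD ⊕ 0x48 = 0xB5
  0xB5 ⊕ 0x57 = 0xE2

E2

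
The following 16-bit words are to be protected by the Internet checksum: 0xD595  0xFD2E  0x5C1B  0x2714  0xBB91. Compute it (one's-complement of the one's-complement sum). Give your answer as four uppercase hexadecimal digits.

EE79

One's-complement addition (fold any carry out of bit 15 back into bit 0):
  0xD595 + 0xFD2E = 0x1D2C3 → wrap carry → 0xD2C4
  0xD2C4 + 0x5C1B = 0x12EDF → wrap carry → 0x2EE0
  0x2EE0 + 0x2714 = 0x055F4
  0x55F4 + 0xBB91 = 0x11185 → wrap carry → 0x1186
One's-complement sum = 0x1186.
Checksum = ~0x1186 & 0xFFFF = 0xEE79.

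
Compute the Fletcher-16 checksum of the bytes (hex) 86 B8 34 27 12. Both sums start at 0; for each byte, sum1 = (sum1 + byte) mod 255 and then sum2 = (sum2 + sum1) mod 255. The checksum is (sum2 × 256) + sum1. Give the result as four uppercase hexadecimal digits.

80AC

Running sums (mod 255):
  after byte 0 (86): sum1=134, sum2=134
  after byte 1 (B8): sum1=63, sum2=197
  after byte 2 (34): sum1=115, sum2=57
  after byte 3 (27): sum1=154, sum2=211
  after byte 4 (12): sum1=172, sum2=128
Checksum = sum2·256 + sum1 = 128·256 + 172 = 32940 = 0x80AC.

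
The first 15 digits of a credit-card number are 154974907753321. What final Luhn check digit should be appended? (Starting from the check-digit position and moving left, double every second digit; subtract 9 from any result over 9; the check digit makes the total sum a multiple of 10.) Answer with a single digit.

2

Partial digits right→left: 1 2 3 3 5 7 7 0 9 4 7 9 4 5 1
Double every second digit counting from the check-digit position (so the 1st, 3rd, 5th, ... of the partial from the right).
  doubled (with −9 where >9): 2 6 1 5 9 5 8 2 → sum 38
  kept as-is: 2 3 7 0 4 9 5 → sum 30
Total = 38 + 30 = 68.
Check digit = (10 − (68 mod 10)) mod 10 = 2.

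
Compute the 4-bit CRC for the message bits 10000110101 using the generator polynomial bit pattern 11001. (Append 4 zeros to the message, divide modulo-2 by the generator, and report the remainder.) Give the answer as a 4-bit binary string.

Append 4 zeros: 100001101010000. Divide by 11001 (XOR where the leading bit is 1):
  pos 0: 10000 XOR 11001 = 01001
  pos 1: 10011 XOR 11001 = 01010
  pos 2: 10101 XOR 11001 = 01100
  pos 3: 11000 XOR 11001 = 00001
  pos 7: 11010 XOR 11001 = 00011
  pos 10: 11000 XOR 11001 = 00001
Remainder (last 4 bits) = 0001. This is the CRC / FCS.

0001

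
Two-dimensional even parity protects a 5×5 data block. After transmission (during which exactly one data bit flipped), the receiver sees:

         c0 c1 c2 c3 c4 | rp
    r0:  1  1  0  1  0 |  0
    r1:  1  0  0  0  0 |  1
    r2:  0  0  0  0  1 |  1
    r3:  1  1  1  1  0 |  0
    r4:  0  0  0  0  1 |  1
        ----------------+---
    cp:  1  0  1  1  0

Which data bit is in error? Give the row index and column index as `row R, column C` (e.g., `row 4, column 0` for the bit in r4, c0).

Recompute each row's even parity and compare to rp:
  r0: data parity 1, sent rp 0 → mismatch
  r1: data parity 1, sent rp 1 → ok
  r2: data parity 1, sent rp 1 → ok
  r3: data parity 0, sent rp 0 → ok
  r4: data parity 1, sent rp 1 → ok
Recompute each column's even parity and compare to cp:
  c0: data parity 1, sent cp 1 → ok
  c1: data parity 0, sent cp 0 → ok
  c2: data parity 1, sent cp 1 → ok
  c3: data parity 0, sent cp 1 → mismatch
  c4: data parity 0, sent cp 0 → ok
Exactly one row (r0) and one column (c3) fail → the flipped bit is at their intersection.

row 0, column 3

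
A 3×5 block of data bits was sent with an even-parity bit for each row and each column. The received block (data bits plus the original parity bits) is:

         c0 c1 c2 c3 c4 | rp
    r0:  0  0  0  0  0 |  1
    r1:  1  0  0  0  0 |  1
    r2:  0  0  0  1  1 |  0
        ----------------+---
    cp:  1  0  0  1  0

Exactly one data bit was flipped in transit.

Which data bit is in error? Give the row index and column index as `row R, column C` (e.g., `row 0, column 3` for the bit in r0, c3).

Recompute each row's even parity and compare to rp:
  r0: data parity 0, sent rp 1 → mismatch
  r1: data parity 1, sent rp 1 → ok
  r2: data parity 0, sent rp 0 → ok
Recompute each column's even parity and compare to cp:
  c0: data parity 1, sent cp 1 → ok
  c1: data parity 0, sent cp 0 → ok
  c2: data parity 0, sent cp 0 → ok
  c3: data parity 1, sent cp 1 → ok
  c4: data parity 1, sent cp 0 → mismatch
Exactly one row (r0) and one column (c4) fail → the flipped bit is at their intersection.

row 0, column 4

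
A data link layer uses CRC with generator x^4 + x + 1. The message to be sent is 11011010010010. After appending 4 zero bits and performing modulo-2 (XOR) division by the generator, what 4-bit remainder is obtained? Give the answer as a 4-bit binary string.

Append 4 zeros: 110110100100100000. Divide by 10011 (XOR where the leading bit is 1):
  pos 0: 11011 XOR 10011 = 01000
  pos 1: 10000 XOR 10011 = 00011
  pos 4: 11100 XOR 10011 = 01111
  pos 5: 11111 XOR 10011 = 01100
  pos 6: 11000 XOR 10011 = 01011
  pos 7: 10110 XOR 10011 = 00101
  pos 9: 10110 XOR 10011 = 00101
  pos 11: 10100 XOR 10011 = 00111
  pos 13: 11100 XOR 10011 = 01111
Remainder (last 4 bits) = 1111. This is the CRC / FCS.

1111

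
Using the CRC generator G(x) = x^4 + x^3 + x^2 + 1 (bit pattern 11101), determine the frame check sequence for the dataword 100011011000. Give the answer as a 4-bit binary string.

Append 4 zeros: 1000110110000000. Divide by 11101 (XOR where the leading bit is 1):
  pos 0: 10001 XOR 11101 = 01100
  pos 1: 11001 XOR 11101 = 00100
  pos 3: 10001 XOR 11101 = 01100
  pos 4: 11001 XOR 11101 = 00100
  pos 6: 10000 XOR 11101 = 01101
  pos 7: 11010 XOR 11101 = 00111
  pos 9: 11100 XOR 11101 = 00001
Remainder (last 4 bits) = 0100. This is the CRC / FCS.

0100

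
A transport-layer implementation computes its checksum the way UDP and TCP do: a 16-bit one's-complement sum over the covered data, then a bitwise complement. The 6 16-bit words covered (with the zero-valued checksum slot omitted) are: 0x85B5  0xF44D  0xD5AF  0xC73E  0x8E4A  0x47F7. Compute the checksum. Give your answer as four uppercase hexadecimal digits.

12CC

One's-complement addition (fold any carry out of bit 15 back into bit 0):
  0x85B5 + 0xF44D = 0x17A02 → wrap carry → 0x7A03
  0x7A03 + 0xD5AF = 0x14FB2 → wrap carry → 0x4FB3
  0x4FB3 + 0xC73E = 0x116F1 → wrap carry → 0x16F2
  0x16F2 + 0x8E4A = 0x0A53C
  0xA53C + 0x47F7 = 0x0ED33
One's-complement sum = 0xED33.
Checksum = ~0xED33 & 0xFFFF = 0x12CC.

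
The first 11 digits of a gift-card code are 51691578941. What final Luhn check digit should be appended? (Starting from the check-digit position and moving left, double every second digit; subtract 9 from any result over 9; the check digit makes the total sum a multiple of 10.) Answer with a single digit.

Partial digits right→left: 1 4 9 8 7 5 1 9 6 1 5
Double every second digit counting from the check-digit position (so the 1st, 3rd, 5th, ... of the partial from the right).
  doubled (with −9 where >9): 2 9 5 2 3 1 → sum 22
  kept as-is: 4 8 5 9 1 → sum 27
Total = 22 + 27 = 49.
Check digit = (10 − (49 mod 10)) mod 10 = 1.

1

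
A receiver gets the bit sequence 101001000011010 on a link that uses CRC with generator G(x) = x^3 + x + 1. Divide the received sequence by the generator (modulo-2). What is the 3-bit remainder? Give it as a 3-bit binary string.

Modulo-2 division of 101001000011010 by 1011:
  pos 0: 1010 XOR 1011 = 0001
  pos 3: 1010 XOR 1011 = 0001
  pos 6: 1000 XOR 1011 = 0011
  pos 8: 1111 XOR 1011 = 0100
  pos 9: 1000 XOR 1011 = 0011
  pos 11: 1110 XOR 1011 = 0101
Remainder = 101 (nonzero — an error is detected).

101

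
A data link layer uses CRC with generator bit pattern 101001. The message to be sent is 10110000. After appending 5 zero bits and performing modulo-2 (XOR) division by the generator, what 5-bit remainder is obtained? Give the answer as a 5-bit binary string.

Append 5 zeros: 1011000000000. Divide by 101001 (XOR where the leading bit is 1):
  pos 0: 101100 XOR 101001 = 000101
  pos 3: 101000 XOR 101001 = 000001
Remainder (last 5 bits) = 10000. This is the CRC / FCS.

10000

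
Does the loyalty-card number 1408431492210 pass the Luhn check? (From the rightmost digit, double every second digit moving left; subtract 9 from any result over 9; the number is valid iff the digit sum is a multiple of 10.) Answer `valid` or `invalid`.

invalid

From the right, keep odd positions and double even positions (subtract 9 from any doubled value over 9):
  doubled (positions 2,4,...): 2 4 8 6 7 8 → sum 35
  kept (positions 1,3,...): 0 2 9 1 4 0 1 → sum 17
Total = 52.
52 mod 10 = 2, so the number is invalid.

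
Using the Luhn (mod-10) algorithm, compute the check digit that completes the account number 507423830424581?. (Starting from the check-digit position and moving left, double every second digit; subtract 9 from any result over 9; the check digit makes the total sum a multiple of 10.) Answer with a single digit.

Partial digits right→left: 1 8 5 4 2 4 0 3 8 3 2 4 7 0 5
Double every second digit counting from the check-digit position (so the 1st, 3rd, 5th, ... of the partial from the right).
  doubled (with −9 where >9): 2 1 4 0 7 4 5 1 → sum 24
  kept as-is: 8 4 4 3 3 4 0 → sum 26
Total = 24 + 26 = 50.
Check digit = (10 − (50 mod 10)) mod 10 = 0.

0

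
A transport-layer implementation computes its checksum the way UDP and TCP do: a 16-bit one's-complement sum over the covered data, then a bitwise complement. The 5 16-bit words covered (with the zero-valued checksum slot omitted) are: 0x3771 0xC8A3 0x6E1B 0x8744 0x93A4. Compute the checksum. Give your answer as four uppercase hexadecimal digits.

One's-complement addition (fold any carry out of bit 15 back into bit 0):
  0x3771 + 0xC8A3 = 0x10014 → wrap carry → 0x0015
  0x0015 + 0x6E1B = 0x06E30
  0x6E30 + 0x8744 = 0x0F574
  0xF574 + 0x93A4 = 0x18918 → wrap carry → 0x8919
One's-complement sum = 0x8919.
Checksum = ~0x8919 & 0xFFFF = 0x76E6.

76E6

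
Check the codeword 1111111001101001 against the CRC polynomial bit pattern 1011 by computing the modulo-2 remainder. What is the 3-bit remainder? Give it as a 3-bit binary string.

Modulo-2 division of 1111111001101001 by 1011:
  pos 0: 1111 XOR 1011 = 0100
  pos 1: 1001 XOR 1011 = 0010
  pos 3: 1011 XOR 1011 = 0000
  pos 9: 1101 XOR 1011 = 0110
  pos 10: 1100 XOR 1011 = 0111
  pos 11: 1110 XOR 1011 = 0101
  pos 12: 1011 XOR 1011 = 0000
Remainder = 000 (zero — the frame passes the CRC check).

000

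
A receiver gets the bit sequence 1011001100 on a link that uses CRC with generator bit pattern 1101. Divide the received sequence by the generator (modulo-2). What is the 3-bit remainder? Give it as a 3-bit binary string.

010

Modulo-2 division of 1011001100 by 1101:
  pos 0: 1011 XOR 1101 = 0110
  pos 1: 1100 XOR 1101 = 0001
  pos 4: 1011 XOR 1101 = 0110
  pos 5: 1100 XOR 1101 = 0001
Remainder = 010 (nonzero — an error is detected).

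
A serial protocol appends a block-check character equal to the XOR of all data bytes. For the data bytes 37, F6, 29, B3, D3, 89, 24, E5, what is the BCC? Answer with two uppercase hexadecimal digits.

XOR the bytes together:
  start with 0x37
  0x37 ⊕ 0xF6 = 0xC1
  0xC1 ⊕ 0x29 = 0xE8
  0xE8 ⊕ 0xB3 = 0x5B
  0x5B ⊕ 0xD3 = 0x88
  0x88 ⊕ 0x89 = 0x01
  0x01 ⊕ 0x24 = 0x25
  0x25 ⊕ 0xE5 = 0xC0

C0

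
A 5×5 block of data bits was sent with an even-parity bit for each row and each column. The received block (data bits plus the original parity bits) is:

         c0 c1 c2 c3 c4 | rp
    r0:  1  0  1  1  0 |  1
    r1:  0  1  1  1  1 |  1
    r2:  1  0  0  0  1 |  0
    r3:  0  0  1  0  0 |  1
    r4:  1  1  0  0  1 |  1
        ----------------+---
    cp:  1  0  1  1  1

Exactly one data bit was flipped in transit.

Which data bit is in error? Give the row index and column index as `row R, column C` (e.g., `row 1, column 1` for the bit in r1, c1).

Recompute each row's even parity and compare to rp:
  r0: data parity 1, sent rp 1 → ok
  r1: data parity 0, sent rp 1 → mismatch
  r2: data parity 0, sent rp 0 → ok
  r3: data parity 1, sent rp 1 → ok
  r4: data parity 1, sent rp 1 → ok
Recompute each column's even parity and compare to cp:
  c0: data parity 1, sent cp 1 → ok
  c1: data parity 0, sent cp 0 → ok
  c2: data parity 1, sent cp 1 → ok
  c3: data parity 0, sent cp 1 → mismatch
  c4: data parity 1, sent cp 1 → ok
Exactly one row (r1) and one column (c3) fail → the flipped bit is at their intersection.

row 1, column 3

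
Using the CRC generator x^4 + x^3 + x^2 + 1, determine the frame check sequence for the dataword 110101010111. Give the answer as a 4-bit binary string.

Append 4 zeros: 1101010101110000. Divide by 11101 (XOR where the leading bit is 1):
  pos 0: 11010 XOR 11101 = 00111
  pos 2: 11110 XOR 11101 = 00011
  pos 5: 11101 XOR 11101 = 00000
  pos 10: 11000 XOR 11101 = 00101
Remainder (last 4 bits) = 1010. This is the CRC / FCS.

1010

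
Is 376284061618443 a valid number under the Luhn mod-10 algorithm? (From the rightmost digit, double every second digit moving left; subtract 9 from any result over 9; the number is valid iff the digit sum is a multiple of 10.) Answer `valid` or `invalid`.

invalid

From the right, keep odd positions and double even positions (subtract 9 from any doubled value over 9):
  doubled (positions 2,4,...): 8 7 3 3 8 4 5 → sum 38
  kept (positions 1,3,...): 3 4 1 1 0 8 6 3 → sum 26
Total = 64.
64 mod 10 = 4, so the number is invalid.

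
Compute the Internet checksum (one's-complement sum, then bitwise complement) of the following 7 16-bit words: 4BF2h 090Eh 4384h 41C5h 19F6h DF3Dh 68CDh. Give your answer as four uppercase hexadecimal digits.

C3B4

One's-complement addition (fold any carry out of bit 15 back into bit 0):
  0x4BF2 + 0x090E = 0x05500
  0x5500 + 0x4384 = 0x09884
  0x9884 + 0x41C5 = 0x0DA49
  0xDA49 + 0x19F6 = 0x0F43F
  0xF43F + 0xDF3D = 0x1D37C → wrap carry → 0xD37D
  0xD37D + 0x68CD = 0x13C4A → wrap carry → 0x3C4B
One's-complement sum = 0x3C4B.
Checksum = ~0x3C4B & 0xFFFF = 0xC3B4.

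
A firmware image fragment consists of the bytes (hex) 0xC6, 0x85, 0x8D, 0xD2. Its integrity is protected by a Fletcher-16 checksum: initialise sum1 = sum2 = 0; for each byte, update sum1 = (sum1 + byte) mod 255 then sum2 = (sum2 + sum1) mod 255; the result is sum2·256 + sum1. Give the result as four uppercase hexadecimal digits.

99AC

Running sums (mod 255):
  after byte 0 (0xC6): sum1=198, sum2=198
  after byte 1 (0x85): sum1=76, sum2=19
  after byte 2 (0x8D): sum1=217, sum2=236
  after byte 3 (0xD2): sum1=172, sum2=153
Checksum = sum2·256 + sum1 = 153·256 + 172 = 39340 = 0x99AC.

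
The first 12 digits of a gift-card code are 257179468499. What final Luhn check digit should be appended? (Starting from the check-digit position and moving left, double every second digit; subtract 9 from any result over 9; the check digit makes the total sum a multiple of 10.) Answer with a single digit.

Partial digits right→left: 9 9 4 8 6 4 9 7 1 7 5 2
Double every second digit counting from the check-digit position (so the 1st, 3rd, 5th, ... of the partial from the right).
  doubled (with −9 where >9): 9 8 3 9 2 1 → sum 32
  kept as-is: 9 8 4 7 7 2 → sum 37
Total = 32 + 37 = 69.
Check digit = (10 − (69 mod 10)) mod 10 = 1.

1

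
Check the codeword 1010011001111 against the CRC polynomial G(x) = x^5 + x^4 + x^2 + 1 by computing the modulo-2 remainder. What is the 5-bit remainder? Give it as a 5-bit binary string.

Modulo-2 division of 1010011001111 by 110101:
  pos 0: 101001 XOR 110101 = 011100
  pos 1: 111001 XOR 110101 = 001100
  pos 3: 110000 XOR 110101 = 000101
  pos 6: 101111 XOR 110101 = 011010
  pos 7: 110101 XOR 110101 = 000000
Remainder = 00000 (zero — the frame passes the CRC check).

00000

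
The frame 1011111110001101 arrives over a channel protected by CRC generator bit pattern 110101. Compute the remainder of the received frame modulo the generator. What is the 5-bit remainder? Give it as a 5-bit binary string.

10000

Modulo-2 division of 1011111110001101 by 110101:
  pos 0: 101111 XOR 110101 = 011010
  pos 1: 110101 XOR 110101 = 000000
  pos 7: 110001 XOR 110101 = 000100
  pos 10: 100101 XOR 110101 = 010000
Remainder = 10000 (nonzero — an error is detected).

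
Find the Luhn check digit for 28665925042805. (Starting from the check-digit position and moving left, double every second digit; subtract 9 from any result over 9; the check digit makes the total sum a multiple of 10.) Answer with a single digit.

Partial digits right→left: 5 0 8 2 4 0 5 2 9 5 6 6 8 2
Double every second digit counting from the check-digit position (so the 1st, 3rd, 5th, ... of the partial from the right).
  doubled (with −9 where >9): 1 7 8 1 9 3 7 → sum 36
  kept as-is: 0 2 0 2 5 6 2 → sum 17
Total = 36 + 17 = 53.
Check digit = (10 − (53 mod 10)) mod 10 = 7.

7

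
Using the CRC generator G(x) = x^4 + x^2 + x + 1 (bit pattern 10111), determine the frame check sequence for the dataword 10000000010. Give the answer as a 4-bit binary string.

Append 4 zeros: 100000000100000. Divide by 10111 (XOR where the leading bit is 1):
  pos 0: 10000 XOR 10111 = 00111
  pos 2: 11100 XOR 10111 = 01011
  pos 3: 10110 XOR 10111 = 00001
  pos 7: 10100 XOR 10111 = 00011
  pos 10: 11000 XOR 10111 = 01111
Remainder (last 4 bits) = 1111. This is the CRC / FCS.

1111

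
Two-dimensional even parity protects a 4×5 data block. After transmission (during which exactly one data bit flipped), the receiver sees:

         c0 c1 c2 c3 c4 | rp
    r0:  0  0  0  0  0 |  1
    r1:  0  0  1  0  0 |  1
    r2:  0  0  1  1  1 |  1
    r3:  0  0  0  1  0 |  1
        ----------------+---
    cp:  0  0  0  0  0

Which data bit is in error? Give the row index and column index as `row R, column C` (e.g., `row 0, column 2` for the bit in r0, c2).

row 0, column 4

Recompute each row's even parity and compare to rp:
  r0: data parity 0, sent rp 1 → mismatch
  r1: data parity 1, sent rp 1 → ok
  r2: data parity 1, sent rp 1 → ok
  r3: data parity 1, sent rp 1 → ok
Recompute each column's even parity and compare to cp:
  c0: data parity 0, sent cp 0 → ok
  c1: data parity 0, sent cp 0 → ok
  c2: data parity 0, sent cp 0 → ok
  c3: data parity 0, sent cp 0 → ok
  c4: data parity 1, sent cp 0 → mismatch
Exactly one row (r0) and one column (c4) fail → the flipped bit is at their intersection.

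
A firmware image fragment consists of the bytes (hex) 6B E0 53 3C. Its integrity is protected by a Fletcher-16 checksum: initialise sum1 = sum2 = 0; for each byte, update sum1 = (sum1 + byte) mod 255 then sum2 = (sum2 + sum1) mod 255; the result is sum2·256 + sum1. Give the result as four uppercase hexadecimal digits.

33DB

Running sums (mod 255):
  after byte 0 (6B): sum1=107, sum2=107
  after byte 1 (E0): sum1=76, sum2=183
  after byte 2 (53): sum1=159, sum2=87
  after byte 3 (3C): sum1=219, sum2=51
Checksum = sum2·256 + sum1 = 51·256 + 219 = 13275 = 0x33DB.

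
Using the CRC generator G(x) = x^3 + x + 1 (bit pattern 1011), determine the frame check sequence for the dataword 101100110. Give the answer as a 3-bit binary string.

001

Append 3 zeros: 101100110000. Divide by 1011 (XOR where the leading bit is 1):
  pos 0: 1011 XOR 1011 = 0000
  pos 6: 1100 XOR 1011 = 0111
  pos 7: 1110 XOR 1011 = 0101
  pos 8: 1010 XOR 1011 = 0001
Remainder (last 3 bits) = 001. This is the CRC / FCS.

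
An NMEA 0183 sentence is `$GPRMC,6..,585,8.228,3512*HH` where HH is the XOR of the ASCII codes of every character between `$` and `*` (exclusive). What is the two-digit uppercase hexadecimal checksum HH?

XOR the ASCII codes of the payload characters:
  'G' = 0x47 → acc = 0x47
  'P' = 0x50 → acc = 0x17
  'R' = 0x52 → acc = 0x45
  'M' = 0x4D → acc = 0x08
  'C' = 0x43 → acc = 0x4B
  ',' = 0x2C → acc = 0x67
  '6' = 0x36 → acc = 0x51
  '.' = 0x2E → acc = 0x7F
  '.' = 0x2E → acc = 0x51
  ',' = 0x2C → acc = 0x7D
  '5' = 0x35 → acc = 0x48
  '8' = 0x38 → acc = 0x70
  '5' = 0x35 → acc = 0x45
  ',' = 0x2C → acc = 0x69
  '8' = 0x38 → acc = 0x51
  '.' = 0x2E → acc = 0x7F
  '2' = 0x32 → acc = 0x4D
  '2' = 0x32 → acc = 0x7F
  '8' = 0x38 → acc = 0x47
  ',' = 0x2C → acc = 0x6B
  '3' = 0x33 → acc = 0x58
  '5' = 0x35 → acc = 0x6D
  '1' = 0x31 → acc = 0x5C
  '2' = 0x32 → acc = 0x6E
Checksum = 0x6E.

6E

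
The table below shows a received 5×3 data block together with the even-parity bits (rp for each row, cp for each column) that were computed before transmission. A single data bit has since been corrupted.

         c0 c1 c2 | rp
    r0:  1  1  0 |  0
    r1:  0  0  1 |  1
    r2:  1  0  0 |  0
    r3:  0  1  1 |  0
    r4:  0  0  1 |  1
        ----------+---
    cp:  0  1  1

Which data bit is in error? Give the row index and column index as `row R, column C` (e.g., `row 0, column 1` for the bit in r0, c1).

row 2, column 1

Recompute each row's even parity and compare to rp:
  r0: data parity 0, sent rp 0 → ok
  r1: data parity 1, sent rp 1 → ok
  r2: data parity 1, sent rp 0 → mismatch
  r3: data parity 0, sent rp 0 → ok
  r4: data parity 1, sent rp 1 → ok
Recompute each column's even parity and compare to cp:
  c0: data parity 0, sent cp 0 → ok
  c1: data parity 0, sent cp 1 → mismatch
  c2: data parity 1, sent cp 1 → ok
Exactly one row (r2) and one column (c1) fail → the flipped bit is at their intersection.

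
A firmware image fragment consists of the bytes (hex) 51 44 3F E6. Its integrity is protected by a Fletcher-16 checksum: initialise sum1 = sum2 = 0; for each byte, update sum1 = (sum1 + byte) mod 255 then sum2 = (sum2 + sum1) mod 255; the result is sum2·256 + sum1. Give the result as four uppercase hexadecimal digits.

Running sums (mod 255):
  after byte 0 (51): sum1=81, sum2=81
  after byte 1 (44): sum1=149, sum2=230
  after byte 2 (3F): sum1=212, sum2=187
  after byte 3 (E6): sum1=187, sum2=119
Checksum = sum2·256 + sum1 = 119·256 + 187 = 30651 = 0x77BB.

77BB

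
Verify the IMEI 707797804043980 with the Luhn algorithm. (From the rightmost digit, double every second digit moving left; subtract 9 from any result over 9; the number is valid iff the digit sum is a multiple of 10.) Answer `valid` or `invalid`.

From the right, keep odd positions and double even positions (subtract 9 from any doubled value over 9):
  doubled (positions 2,4,...): 7 6 0 0 5 5 0 → sum 23
  kept (positions 1,3,...): 0 9 4 4 8 9 7 7 → sum 48
Total = 71.
71 mod 10 = 1, so the number is invalid.

invalid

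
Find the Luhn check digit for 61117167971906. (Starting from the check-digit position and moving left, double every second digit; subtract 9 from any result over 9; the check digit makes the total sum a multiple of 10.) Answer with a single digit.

2

Partial digits right→left: 6 0 9 1 7 9 7 6 1 7 1 1 1 6
Double every second digit counting from the check-digit position (so the 1st, 3rd, 5th, ... of the partial from the right).
  doubled (with −9 where >9): 3 9 5 5 2 2 2 → sum 28
  kept as-is: 0 1 9 6 7 1 6 → sum 30
Total = 28 + 30 = 58.
Check digit = (10 − (58 mod 10)) mod 10 = 2.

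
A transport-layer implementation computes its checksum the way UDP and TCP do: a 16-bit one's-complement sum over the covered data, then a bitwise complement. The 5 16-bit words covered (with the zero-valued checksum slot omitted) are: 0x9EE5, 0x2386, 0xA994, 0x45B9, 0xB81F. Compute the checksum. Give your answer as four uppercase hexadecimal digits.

One's-complement addition (fold any carry out of bit 15 back into bit 0):
  0x9EE5 + 0x2386 = 0x0C26B
  0xC26B + 0xA994 = 0x16BFF → wrap carry → 0x6C00
  0x6C00 + 0x45B9 = 0x0B1B9
  0xB1B9 + 0xB81F = 0x169D8 → wrap carry → 0x69D9
One's-complement sum = 0x69D9.
Checksum = ~0x69D9 & 0xFFFF = 0x9626.

9626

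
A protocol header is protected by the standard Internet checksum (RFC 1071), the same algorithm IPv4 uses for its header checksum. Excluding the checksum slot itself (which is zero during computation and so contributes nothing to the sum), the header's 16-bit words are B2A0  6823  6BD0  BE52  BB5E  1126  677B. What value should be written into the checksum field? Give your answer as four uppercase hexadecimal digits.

8718

One's-complement addition (fold any carry out of bit 15 back into bit 0):
  0xB2A0 + 0x6823 = 0x11AC3 → wrap carry → 0x1AC4
  0x1AC4 + 0x6BD0 = 0x08694
  0x8694 + 0xBE52 = 0x144E6 → wrap carry → 0x44E7
  0x44E7 + 0xBB5E = 0x10045 → wrap carry → 0x0046
  0x0046 + 0x1126 = 0x0116C
  0x116C + 0x677B = 0x078E7
One's-complement sum = 0x78E7.
Checksum = ~0x78E7 & 0xFFFF = 0x8718.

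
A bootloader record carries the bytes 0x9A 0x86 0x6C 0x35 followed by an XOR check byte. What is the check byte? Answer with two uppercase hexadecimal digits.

45

XOR the bytes together:
  start with 0x9A
  0x9A ⊕ 0x86 = 0x1C
  0x1C ⊕ 0x6C = 0x70
  0x70 ⊕ 0x35 = 0x45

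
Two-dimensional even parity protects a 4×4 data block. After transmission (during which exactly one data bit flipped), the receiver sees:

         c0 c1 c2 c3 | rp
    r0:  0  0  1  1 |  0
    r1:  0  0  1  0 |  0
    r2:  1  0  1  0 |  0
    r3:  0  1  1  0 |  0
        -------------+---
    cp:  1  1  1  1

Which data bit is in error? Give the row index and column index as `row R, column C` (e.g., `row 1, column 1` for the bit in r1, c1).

row 1, column 2

Recompute each row's even parity and compare to rp:
  r0: data parity 0, sent rp 0 → ok
  r1: data parity 1, sent rp 0 → mismatch
  r2: data parity 0, sent rp 0 → ok
  r3: data parity 0, sent rp 0 → ok
Recompute each column's even parity and compare to cp:
  c0: data parity 1, sent cp 1 → ok
  c1: data parity 1, sent cp 1 → ok
  c2: data parity 0, sent cp 1 → mismatch
  c3: data parity 1, sent cp 1 → ok
Exactly one row (r1) and one column (c2) fail → the flipped bit is at their intersection.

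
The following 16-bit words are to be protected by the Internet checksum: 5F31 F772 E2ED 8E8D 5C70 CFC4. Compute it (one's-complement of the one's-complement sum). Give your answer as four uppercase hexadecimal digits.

One's-complement addition (fold any carry out of bit 15 back into bit 0):
  0x5F31 + 0xF772 = 0x156A3 → wrap carry → 0x56A4
  0x56A4 + 0xE2ED = 0x13991 → wrap carry → 0x3992
  0x3992 + 0x8E8D = 0x0C81F
  0xC81F + 0x5C70 = 0x1248F → wrap carry → 0x2490
  0x2490 + 0xCFC4 = 0x0F454
One's-complement sum = 0xF454.
Checksum = ~0xF454 & 0xFFFF = 0x0BAB.

0BAB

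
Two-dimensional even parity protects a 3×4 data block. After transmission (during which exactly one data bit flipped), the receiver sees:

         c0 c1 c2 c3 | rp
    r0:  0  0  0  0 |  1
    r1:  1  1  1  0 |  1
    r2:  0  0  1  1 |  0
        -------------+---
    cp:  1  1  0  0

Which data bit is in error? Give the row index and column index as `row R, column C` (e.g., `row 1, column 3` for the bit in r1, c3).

Recompute each row's even parity and compare to rp:
  r0: data parity 0, sent rp 1 → mismatch
  r1: data parity 1, sent rp 1 → ok
  r2: data parity 0, sent rp 0 → ok
Recompute each column's even parity and compare to cp:
  c0: data parity 1, sent cp 1 → ok
  c1: data parity 1, sent cp 1 → ok
  c2: data parity 0, sent cp 0 → ok
  c3: data parity 1, sent cp 0 → mismatch
Exactly one row (r0) and one column (c3) fail → the flipped bit is at their intersection.

row 0, column 3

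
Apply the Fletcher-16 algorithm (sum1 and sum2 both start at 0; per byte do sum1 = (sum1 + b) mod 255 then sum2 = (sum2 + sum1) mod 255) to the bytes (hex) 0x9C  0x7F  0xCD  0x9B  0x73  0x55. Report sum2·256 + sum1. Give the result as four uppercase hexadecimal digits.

Running sums (mod 255):
  after byte 0 (0x9C): sum1=156, sum2=156
  after byte 1 (0x7F): sum1=28, sum2=184
  after byte 2 (0xCD): sum1=233, sum2=162
  after byte 3 (0x9B): sum1=133, sum2=40
  after byte 4 (0x73): sum1=248, sum2=33
  after byte 5 (0x55): sum1=78, sum2=111
Checksum = sum2·256 + sum1 = 111·256 + 78 = 28494 = 0x6F4E.

6F4E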